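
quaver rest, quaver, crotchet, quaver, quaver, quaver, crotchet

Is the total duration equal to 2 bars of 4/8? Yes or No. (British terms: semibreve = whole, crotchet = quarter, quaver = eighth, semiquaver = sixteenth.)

No

One bar of 4/8 = 4 eighth notes, so 2 bars = 8.
Convert each value to eighth notes: quaver rest = 1; quaver = 1; crotchet = 2; quaver = 1; quaver = 1; quaver = 1; crotchet = 2.
Altogether 1 + 1 + 2 + 1 + 1 + 1 + 2 = 9.
9 exceeds 8, so the answer is No.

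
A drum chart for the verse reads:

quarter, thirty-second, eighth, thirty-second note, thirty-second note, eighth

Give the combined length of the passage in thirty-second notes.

Working in thirty-second notes: quarter = 8; thirty-second = 1; eighth = 4; thirty-second note = 1; thirty-second note = 1; eighth = 4.
Sum: 8 + 1 + 4 + 1 + 1 + 4 = 19 thirty-second notes.

19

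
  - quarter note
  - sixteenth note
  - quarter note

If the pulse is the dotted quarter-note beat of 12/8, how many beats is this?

One dotted quarter-note beat = 6 sixteenth notes.
Express everything in sixteenth notes: quarter note = 4; sixteenth note = 1; quarter note = 4.
Altogether 4 + 1 + 4 = 9.
9 ÷ 6 = 1.5 beats.

1.5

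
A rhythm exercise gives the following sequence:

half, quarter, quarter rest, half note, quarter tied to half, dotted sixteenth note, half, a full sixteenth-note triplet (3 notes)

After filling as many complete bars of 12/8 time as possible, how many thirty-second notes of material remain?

One bar of 12/8 = 48 thirty-second notes.
Express everything in thirty-second notes: half = 16; quarter = 8; quarter rest = 8; half note = 16; quarter tied to half (quarter + half) = 24; dotted sixteenth note = 3; half = 16; a full sixteenth-note triplet (3 notes) (three triplet sixteenths span one eighth) = 4.
Adding: 16 + 8 + 8 + 16 + 24 + 3 + 16 + 4 = 95.
95 ÷ 48 = 1 complete bar with 47 thirty-second notes remaining.

47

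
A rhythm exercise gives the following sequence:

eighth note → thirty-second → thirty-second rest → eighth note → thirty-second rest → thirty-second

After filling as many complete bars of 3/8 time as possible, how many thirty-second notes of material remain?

0

One bar of 3/8 = 12 thirty-second notes.
Express everything in thirty-second notes: eighth note = 4; thirty-second = 1; thirty-second rest = 1; eighth note = 4; thirty-second rest = 1; thirty-second = 1.
Adding: 4 + 1 + 1 + 4 + 1 + 1 = 12.
12 ÷ 12 = 1 complete bar with 0 thirty-second notes remaining.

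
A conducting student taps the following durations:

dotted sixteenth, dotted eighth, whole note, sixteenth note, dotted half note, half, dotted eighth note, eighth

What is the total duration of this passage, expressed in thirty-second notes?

93

Express everything in thirty-second notes: dotted sixteenth = 3; dotted eighth = 6; whole note = 32; sixteenth note = 2; dotted half note = 24; half = 16; dotted eighth note = 6; eighth = 4.
Sum: 3 + 6 + 32 + 2 + 24 + 16 + 6 + 4 = 93 thirty-second notes.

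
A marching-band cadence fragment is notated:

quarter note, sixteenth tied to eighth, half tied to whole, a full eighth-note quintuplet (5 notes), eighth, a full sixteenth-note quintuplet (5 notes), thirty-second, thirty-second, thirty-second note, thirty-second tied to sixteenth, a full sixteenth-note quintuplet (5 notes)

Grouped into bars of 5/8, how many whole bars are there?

One bar of 5/8 = 20 thirty-second notes.
Each duration in thirty-second notes: quarter note = 8; sixteenth tied to eighth (sixteenth + eighth) = 6; half tied to whole (half + whole) = 48; a full eighth-note quintuplet (5 notes) (five quintuplet eighths span one half) = 16; eighth = 4; a full sixteenth-note quintuplet (5 notes) (five quintuplet sixteenths span one quarter) = 8; thirty-second = 1; thirty-second = 1; thirty-second note = 1; thirty-second tied to sixteenth (thirty-second + sixteenth) = 3; a full sixteenth-note quintuplet (5 notes) (five quintuplet sixteenths span one quarter) = 8.
Adding: 8 + 6 + 48 + 16 + 4 + 8 + 1 + 1 + 1 + 3 + 8 = 104.
104 ÷ 20 = 5 complete bars with 4 left over.

5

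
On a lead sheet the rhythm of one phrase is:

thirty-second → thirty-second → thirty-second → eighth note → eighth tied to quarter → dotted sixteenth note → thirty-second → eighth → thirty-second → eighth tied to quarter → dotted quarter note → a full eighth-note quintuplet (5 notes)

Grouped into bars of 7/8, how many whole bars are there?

One bar of 7/8 = 28 thirty-second notes.
Convert each value to thirty-second notes: thirty-second = 1; thirty-second = 1; thirty-second = 1; eighth note = 4; eighth tied to quarter (eighth + quarter) = 12; dotted sixteenth note = 3; thirty-second = 1; eighth = 4; thirty-second = 1; eighth tied to quarter (eighth + quarter) = 12; dotted quarter note = 12; a full eighth-note quintuplet (5 notes) (five quintuplet eighths span one half) = 16.
Total: 1 + 1 + 1 + 4 + 12 + 3 + 1 + 4 + 1 + 12 + 12 + 16 = 68.
68 ÷ 28 = 2 complete bars with 12 left over.

2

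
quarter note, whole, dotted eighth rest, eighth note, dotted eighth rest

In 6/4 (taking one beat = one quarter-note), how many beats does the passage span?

7

One quarter-note beat = 4 sixteenth notes.
Each duration in sixteenth notes: quarter note = 4; whole = 16; dotted eighth rest = 3; eighth note = 2; dotted eighth rest = 3.
Altogether 4 + 16 + 3 + 2 + 3 = 28.
28 ÷ 4 = 7 beats.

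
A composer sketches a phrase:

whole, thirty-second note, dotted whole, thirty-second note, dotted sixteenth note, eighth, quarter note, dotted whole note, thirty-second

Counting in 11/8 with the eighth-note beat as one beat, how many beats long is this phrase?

36.5

One eighth-note beat = 4 thirty-second notes.
Express everything in thirty-second notes: whole = 32; thirty-second note = 1; dotted whole = 48; thirty-second note = 1; dotted sixteenth note = 3; eighth = 4; quarter note = 8; dotted whole note = 48; thirty-second = 1.
Total: 32 + 1 + 48 + 1 + 3 + 4 + 8 + 48 + 1 = 146.
146 ÷ 4 = 36.5 beats.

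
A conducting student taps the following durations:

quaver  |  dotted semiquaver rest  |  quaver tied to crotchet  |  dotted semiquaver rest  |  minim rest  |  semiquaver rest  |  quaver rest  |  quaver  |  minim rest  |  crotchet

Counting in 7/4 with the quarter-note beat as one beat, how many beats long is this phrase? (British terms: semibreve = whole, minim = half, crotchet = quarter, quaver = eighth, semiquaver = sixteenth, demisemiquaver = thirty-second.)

9

One quarter-note beat = 8 thirty-second notes.
Express everything in thirty-second notes: quaver = 4; dotted semiquaver rest = 3; quaver tied to crotchet (quaver + crotchet) = 12; dotted semiquaver rest = 3; minim rest = 16; semiquaver rest = 2; quaver rest = 4; quaver = 4; minim rest = 16; crotchet = 8.
Sum: 4 + 3 + 12 + 3 + 16 + 2 + 4 + 4 + 16 + 8 = 72.
72 ÷ 8 = 9 beats.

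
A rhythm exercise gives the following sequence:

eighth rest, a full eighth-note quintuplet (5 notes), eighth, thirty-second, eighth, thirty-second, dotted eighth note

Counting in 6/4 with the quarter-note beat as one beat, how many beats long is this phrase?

4.5

One quarter-note beat = 8 thirty-second notes.
In thirty-second notes: eighth rest = 4; a full eighth-note quintuplet (5 notes) (five quintuplet eighths span one half) = 16; eighth = 4; thirty-second = 1; eighth = 4; thirty-second = 1; dotted eighth note = 6.
Sum: 4 + 16 + 4 + 1 + 4 + 1 + 6 = 36.
36 ÷ 8 = 4.5 beats.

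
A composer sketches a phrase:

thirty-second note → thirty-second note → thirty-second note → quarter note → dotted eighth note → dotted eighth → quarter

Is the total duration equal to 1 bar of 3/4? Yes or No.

No

One bar of 3/4 = 24 thirty-second notes.
Express everything in thirty-second notes: thirty-second note = 1; thirty-second note = 1; thirty-second note = 1; quarter note = 8; dotted eighth note = 6; dotted eighth = 6; quarter = 8.
Altogether 1 + 1 + 1 + 8 + 6 + 6 + 8 = 31.
31 exceeds 24, so the answer is No.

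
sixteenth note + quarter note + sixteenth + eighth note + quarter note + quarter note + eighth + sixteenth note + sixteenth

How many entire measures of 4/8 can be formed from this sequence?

2

One bar of 4/8 = 8 sixteenth notes.
In sixteenth notes: sixteenth note = 1; quarter note = 4; sixteenth = 1; eighth note = 2; quarter note = 4; quarter note = 4; eighth = 2; sixteenth note = 1; sixteenth = 1.
Altogether 1 + 4 + 1 + 2 + 4 + 4 + 2 + 1 + 1 = 20.
20 ÷ 8 = 2 complete bars with 4 left over.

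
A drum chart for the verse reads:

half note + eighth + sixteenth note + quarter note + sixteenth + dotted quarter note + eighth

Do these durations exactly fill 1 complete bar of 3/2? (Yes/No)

Yes

One bar of 3/2 = 24 sixteenth notes.
Working in sixteenth notes: half note = 8; eighth = 2; sixteenth note = 1; quarter note = 4; sixteenth = 1; dotted quarter note = 6; eighth = 2.
Adding: 8 + 2 + 1 + 4 + 1 + 6 + 2 = 24.
24 equals 24, so the answer is Yes.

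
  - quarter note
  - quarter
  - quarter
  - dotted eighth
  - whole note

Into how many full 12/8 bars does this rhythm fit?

One bar of 12/8 = 24 sixteenth notes.
Convert each value to sixteenth notes: quarter note = 4; quarter = 4; quarter = 4; dotted eighth = 3; whole note = 16.
Altogether 4 + 4 + 4 + 3 + 16 = 31.
31 ÷ 24 = 1 complete bar with 7 left over.

1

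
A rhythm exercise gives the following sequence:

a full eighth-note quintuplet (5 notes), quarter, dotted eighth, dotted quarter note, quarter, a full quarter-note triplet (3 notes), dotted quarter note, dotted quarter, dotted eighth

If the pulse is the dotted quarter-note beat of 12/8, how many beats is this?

8

One dotted quarter-note beat = 6 sixteenth notes.
In sixteenth notes: a full eighth-note quintuplet (5 notes) (five quintuplet eighths span one half) = 8; quarter = 4; dotted eighth = 3; dotted quarter note = 6; quarter = 4; a full quarter-note triplet (3 notes) (three triplet quarters span one half) = 8; dotted quarter note = 6; dotted quarter = 6; dotted eighth = 3.
Adding: 8 + 4 + 3 + 6 + 4 + 8 + 6 + 6 + 3 = 48.
48 ÷ 6 = 8 beats.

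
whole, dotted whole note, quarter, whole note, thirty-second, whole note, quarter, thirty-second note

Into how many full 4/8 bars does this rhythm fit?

One bar of 4/8 = 16 thirty-second notes.
Express everything in thirty-second notes: whole = 32; dotted whole note = 48; quarter = 8; whole note = 32; thirty-second = 1; whole note = 32; quarter = 8; thirty-second note = 1.
Adding: 32 + 48 + 8 + 32 + 1 + 32 + 8 + 1 = 162.
162 ÷ 16 = 10 complete bars with 2 left over.

10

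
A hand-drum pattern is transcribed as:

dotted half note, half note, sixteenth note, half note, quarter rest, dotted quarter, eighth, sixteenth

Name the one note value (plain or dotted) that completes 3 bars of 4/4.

dotted quarter note

3 bars of 4/4 = 48 sixteenth notes.
Working in sixteenth notes: dotted half note = 12; half note = 8; sixteenth note = 1; half note = 8; quarter rest = 4; dotted quarter = 6; eighth = 2; sixteenth = 1.
Total: 12 + 8 + 1 + 8 + 4 + 6 + 2 + 1 = 42.
Remaining: 48 − 42 = 6 sixteenth notes, which is a dotted quarter note.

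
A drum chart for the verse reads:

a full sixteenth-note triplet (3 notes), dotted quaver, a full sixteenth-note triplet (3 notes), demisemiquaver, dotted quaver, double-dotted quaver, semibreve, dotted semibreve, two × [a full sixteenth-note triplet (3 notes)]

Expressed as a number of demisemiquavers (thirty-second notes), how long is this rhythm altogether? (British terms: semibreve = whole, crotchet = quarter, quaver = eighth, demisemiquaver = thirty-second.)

Convert each value to thirty-second notes: a full sixteenth-note triplet (3 notes) (three triplet sixteenths span one eighth) = 4; dotted quaver = 6; a full sixteenth-note triplet (3 notes) (three triplet sixteenths span one eighth) = 4; demisemiquaver = 1; dotted quaver = 6; double-dotted quaver = 7; semibreve = 32; dotted semibreve = 48; a full sixteenth-note triplet (3 notes) (three triplet sixteenths span one eighth) = 4; a full sixteenth-note triplet (3 notes) (three triplet sixteenths span one eighth) = 4.
Altogether 4 + 6 + 4 + 1 + 6 + 7 + 32 + 48 + 4 + 4 = 116 thirty-second notes.

116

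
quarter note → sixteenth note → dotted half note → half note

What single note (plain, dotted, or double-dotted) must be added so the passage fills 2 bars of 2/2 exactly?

double-dotted quarter note

2 bars of 2/2 = 32 sixteenth notes.
Express everything in sixteenth notes: quarter note = 4; sixteenth note = 1; dotted half note = 12; half note = 8.
Sum: 4 + 1 + 12 + 8 = 25.
Remaining: 32 − 25 = 7 sixteenth notes, which is a double-dotted quarter note.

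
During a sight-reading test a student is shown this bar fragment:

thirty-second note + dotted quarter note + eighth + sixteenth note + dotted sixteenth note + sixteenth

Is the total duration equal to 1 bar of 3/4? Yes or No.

One bar of 3/4 = 24 thirty-second notes.
Express everything in thirty-second notes: thirty-second note = 1; dotted quarter note = 12; eighth = 4; sixteenth note = 2; dotted sixteenth note = 3; sixteenth = 2.
Adding: 1 + 12 + 4 + 2 + 3 + 2 = 24.
24 equals 24, so the answer is Yes.

Yes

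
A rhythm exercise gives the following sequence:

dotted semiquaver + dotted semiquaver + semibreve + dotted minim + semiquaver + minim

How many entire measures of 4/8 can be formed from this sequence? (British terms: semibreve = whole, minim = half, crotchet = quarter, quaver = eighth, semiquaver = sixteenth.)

5

One bar of 4/8 = 16 thirty-second notes.
Each duration in thirty-second notes: dotted semiquaver = 3; dotted semiquaver = 3; semibreve = 32; dotted minim = 24; semiquaver = 2; minim = 16.
Altogether 3 + 3 + 32 + 24 + 2 + 16 = 80.
80 ÷ 16 = 5 complete bars with 0 left over.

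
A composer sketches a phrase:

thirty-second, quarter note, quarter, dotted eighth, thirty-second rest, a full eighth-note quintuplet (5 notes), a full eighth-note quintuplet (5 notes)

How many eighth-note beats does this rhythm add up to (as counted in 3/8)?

One eighth-note beat = 4 thirty-second notes.
Convert each value to thirty-second notes: thirty-second = 1; quarter note = 8; quarter = 8; dotted eighth = 6; thirty-second rest = 1; a full eighth-note quintuplet (5 notes) (five quintuplet eighths span one half) = 16; a full eighth-note quintuplet (5 notes) (five quintuplet eighths span one half) = 16.
Adding: 1 + 8 + 8 + 6 + 1 + 16 + 16 = 56.
56 ÷ 4 = 14 beats.

14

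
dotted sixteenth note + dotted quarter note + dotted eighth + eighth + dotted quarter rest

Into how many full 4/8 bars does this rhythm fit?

One bar of 4/8 = 16 thirty-second notes.
Convert each value to thirty-second notes: dotted sixteenth note = 3; dotted quarter note = 12; dotted eighth = 6; eighth = 4; dotted quarter rest = 12.
Adding: 3 + 12 + 6 + 4 + 12 = 37.
37 ÷ 16 = 2 complete bars with 5 left over.

2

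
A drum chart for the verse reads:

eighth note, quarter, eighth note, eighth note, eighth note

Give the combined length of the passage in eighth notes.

6

In eighth notes: eighth note = 1; quarter = 2; eighth note = 1; eighth note = 1; eighth note = 1.
Altogether 1 + 2 + 1 + 1 + 1 = 6 eighth notes.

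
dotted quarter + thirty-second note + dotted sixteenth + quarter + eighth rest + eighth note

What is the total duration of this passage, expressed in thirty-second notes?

Convert each value to thirty-second notes: dotted quarter = 12; thirty-second note = 1; dotted sixteenth = 3; quarter = 8; eighth rest = 4; eighth note = 4.
Adding: 12 + 1 + 3 + 8 + 4 + 4 = 32 thirty-second notes.

32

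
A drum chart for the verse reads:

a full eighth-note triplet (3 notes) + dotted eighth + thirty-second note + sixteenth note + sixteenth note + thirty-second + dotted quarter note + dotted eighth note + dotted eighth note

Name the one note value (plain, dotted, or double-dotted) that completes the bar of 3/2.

The bar of 3/2 = 48 thirty-second notes.
Convert each value to thirty-second notes: a full eighth-note triplet (3 notes) (three triplet eighths span one quarter) = 8; dotted eighth = 6; thirty-second note = 1; sixteenth note = 2; sixteenth note = 2; thirty-second = 1; dotted quarter note = 12; dotted eighth note = 6; dotted eighth note = 6.
Sum: 8 + 6 + 1 + 2 + 2 + 1 + 12 + 6 + 6 = 44.
Remaining: 48 − 44 = 4 thirty-second notes, which is a eighth note.

eighth note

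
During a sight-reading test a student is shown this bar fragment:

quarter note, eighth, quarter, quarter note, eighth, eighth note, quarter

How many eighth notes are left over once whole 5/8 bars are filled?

1

One bar of 5/8 = 5 eighth notes.
Convert each value to eighth notes: quarter note = 2; eighth = 1; quarter = 2; quarter note = 2; eighth = 1; eighth note = 1; quarter = 2.
Adding: 2 + 1 + 2 + 2 + 1 + 1 + 2 = 11.
11 ÷ 5 = 2 complete bars with 1 eighth note remaining.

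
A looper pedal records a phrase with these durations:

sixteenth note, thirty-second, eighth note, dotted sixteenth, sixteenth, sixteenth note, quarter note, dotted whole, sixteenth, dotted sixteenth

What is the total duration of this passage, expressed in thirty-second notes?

75

In thirty-second notes: sixteenth note = 2; thirty-second = 1; eighth note = 4; dotted sixteenth = 3; sixteenth = 2; sixteenth note = 2; quarter note = 8; dotted whole = 48; sixteenth = 2; dotted sixteenth = 3.
Total: 2 + 1 + 4 + 3 + 2 + 2 + 8 + 48 + 2 + 3 = 75 thirty-second notes.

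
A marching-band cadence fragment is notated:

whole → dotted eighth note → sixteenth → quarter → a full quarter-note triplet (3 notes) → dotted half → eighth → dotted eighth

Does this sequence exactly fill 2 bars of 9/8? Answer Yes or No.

No

One bar of 9/8 = 18 sixteenth notes, so 2 bars = 36.
Working in sixteenth notes: whole = 16; dotted eighth note = 3; sixteenth = 1; quarter = 4; a full quarter-note triplet (3 notes) (three triplet quarters span one half) = 8; dotted half = 12; eighth = 2; dotted eighth = 3.
Altogether 16 + 3 + 1 + 4 + 8 + 12 + 2 + 3 = 49.
49 exceeds 36, so the answer is No.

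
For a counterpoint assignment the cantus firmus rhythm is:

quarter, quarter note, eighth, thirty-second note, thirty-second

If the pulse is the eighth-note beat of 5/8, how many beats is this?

5.5

One eighth-note beat = 4 thirty-second notes.
In thirty-second notes: quarter = 8; quarter note = 8; eighth = 4; thirty-second note = 1; thirty-second = 1.
Sum: 8 + 8 + 4 + 1 + 1 = 22.
22 ÷ 4 = 5.5 beats.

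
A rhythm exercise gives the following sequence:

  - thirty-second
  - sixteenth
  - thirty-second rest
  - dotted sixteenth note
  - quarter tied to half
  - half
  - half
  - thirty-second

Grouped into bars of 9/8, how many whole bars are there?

1

One bar of 9/8 = 36 thirty-second notes.
Each duration in thirty-second notes: thirty-second = 1; sixteenth = 2; thirty-second rest = 1; dotted sixteenth note = 3; quarter tied to half (quarter + half) = 24; half = 16; half = 16; thirty-second = 1.
Total: 1 + 2 + 1 + 3 + 24 + 16 + 16 + 1 = 64.
64 ÷ 36 = 1 complete bar with 28 left over.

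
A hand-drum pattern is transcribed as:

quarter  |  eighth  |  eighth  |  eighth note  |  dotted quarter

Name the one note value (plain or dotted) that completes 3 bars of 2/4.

half note

3 bars of 2/4 = 12 eighth notes.
Convert each value to eighth notes: quarter = 2; eighth = 1; eighth = 1; eighth note = 1; dotted quarter = 3.
Altogether 2 + 1 + 1 + 1 + 3 = 8.
Remaining: 12 − 8 = 4 eighth notes, which is a half note.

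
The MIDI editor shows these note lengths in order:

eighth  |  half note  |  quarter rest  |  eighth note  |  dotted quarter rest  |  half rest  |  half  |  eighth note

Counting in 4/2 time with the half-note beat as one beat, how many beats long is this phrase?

One half-note beat = 4 eighth notes.
Each duration in eighth notes: eighth = 1; half note = 4; quarter rest = 2; eighth note = 1; dotted quarter rest = 3; half rest = 4; half = 4; eighth note = 1.
Altogether 1 + 4 + 2 + 1 + 3 + 4 + 4 + 1 = 20.
20 ÷ 4 = 5 beats.

5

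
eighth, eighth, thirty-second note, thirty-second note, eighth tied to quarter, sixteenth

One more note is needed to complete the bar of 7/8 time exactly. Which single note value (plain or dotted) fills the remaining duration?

The bar of 7/8 = 28 thirty-second notes.
Express everything in thirty-second notes: eighth = 4; eighth = 4; thirty-second note = 1; thirty-second note = 1; eighth tied to quarter (eighth + quarter) = 12; sixteenth = 2.
Adding: 4 + 4 + 1 + 1 + 12 + 2 = 24.
Remaining: 28 − 24 = 4 thirty-second notes, which is a eighth note.

eighth note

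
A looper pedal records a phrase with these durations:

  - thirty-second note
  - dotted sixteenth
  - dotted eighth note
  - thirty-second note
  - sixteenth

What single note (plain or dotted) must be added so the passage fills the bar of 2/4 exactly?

dotted sixteenth note

The bar of 2/4 = 16 thirty-second notes.
Each duration in thirty-second notes: thirty-second note = 1; dotted sixteenth = 3; dotted eighth note = 6; thirty-second note = 1; sixteenth = 2.
Adding: 1 + 3 + 6 + 1 + 2 = 13.
Remaining: 16 − 13 = 3 thirty-second notes, which is a dotted sixteenth note.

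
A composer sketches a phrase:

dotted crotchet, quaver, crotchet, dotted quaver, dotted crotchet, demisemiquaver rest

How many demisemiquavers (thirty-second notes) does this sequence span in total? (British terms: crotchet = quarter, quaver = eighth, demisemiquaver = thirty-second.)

Convert each value to thirty-second notes: dotted crotchet = 12; quaver = 4; crotchet = 8; dotted quaver = 6; dotted crotchet = 12; demisemiquaver rest = 1.
Sum: 12 + 4 + 8 + 6 + 12 + 1 = 43 thirty-second notes.

43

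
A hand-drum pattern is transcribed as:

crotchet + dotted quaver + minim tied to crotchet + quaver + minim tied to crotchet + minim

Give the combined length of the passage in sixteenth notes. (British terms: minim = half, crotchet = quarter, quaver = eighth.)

41

Working in sixteenth notes: crotchet = 4; dotted quaver = 3; minim tied to crotchet (minim + crotchet) = 12; quaver = 2; minim tied to crotchet (minim + crotchet) = 12; minim = 8.
Total: 4 + 3 + 12 + 2 + 12 + 8 = 41 sixteenth notes.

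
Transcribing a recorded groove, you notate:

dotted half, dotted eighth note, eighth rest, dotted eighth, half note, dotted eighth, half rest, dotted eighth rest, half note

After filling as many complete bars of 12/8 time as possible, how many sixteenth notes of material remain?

One bar of 12/8 = 24 sixteenth notes.
Convert each value to sixteenth notes: dotted half = 12; dotted eighth note = 3; eighth rest = 2; dotted eighth = 3; half note = 8; dotted eighth = 3; half rest = 8; dotted eighth rest = 3; half note = 8.
Total: 12 + 3 + 2 + 3 + 8 + 3 + 8 + 3 + 8 = 50.
50 ÷ 24 = 2 complete bars with 2 sixteenth notes remaining.

2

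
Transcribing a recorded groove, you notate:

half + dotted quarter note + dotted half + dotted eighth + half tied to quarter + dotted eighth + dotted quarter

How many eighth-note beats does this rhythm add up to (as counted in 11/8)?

25

One eighth-note beat = 2 sixteenth notes.
Express everything in sixteenth notes: half = 8; dotted quarter note = 6; dotted half = 12; dotted eighth = 3; half tied to quarter (half + quarter) = 12; dotted eighth = 3; dotted quarter = 6.
Total: 8 + 6 + 12 + 3 + 12 + 3 + 6 = 50.
50 ÷ 2 = 25 beats.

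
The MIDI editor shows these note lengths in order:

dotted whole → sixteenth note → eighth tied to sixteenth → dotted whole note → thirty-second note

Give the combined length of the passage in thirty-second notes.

In thirty-second notes: dotted whole = 48; sixteenth note = 2; eighth tied to sixteenth (eighth + sixteenth) = 6; dotted whole note = 48; thirty-second note = 1.
Sum: 48 + 2 + 6 + 48 + 1 = 105 thirty-second notes.

105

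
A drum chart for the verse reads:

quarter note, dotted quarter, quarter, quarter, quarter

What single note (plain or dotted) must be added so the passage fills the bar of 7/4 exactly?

The bar of 7/4 = 14 eighth notes.
In eighth notes: quarter note = 2; dotted quarter = 3; quarter = 2; quarter = 2; quarter = 2.
Adding: 2 + 3 + 2 + 2 + 2 = 11.
Remaining: 14 − 11 = 3 eighth notes, which is a dotted quarter note.

dotted quarter note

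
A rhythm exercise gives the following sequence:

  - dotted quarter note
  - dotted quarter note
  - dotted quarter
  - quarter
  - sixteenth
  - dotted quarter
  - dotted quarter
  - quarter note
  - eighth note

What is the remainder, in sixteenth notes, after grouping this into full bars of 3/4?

One bar of 3/4 = 12 sixteenth notes.
Express everything in sixteenth notes: dotted quarter note = 6; dotted quarter note = 6; dotted quarter = 6; quarter = 4; sixteenth = 1; dotted quarter = 6; dotted quarter = 6; quarter note = 4; eighth note = 2.
Adding: 6 + 6 + 6 + 4 + 1 + 6 + 6 + 4 + 2 = 41.
41 ÷ 12 = 3 complete bars with 5 sixteenth notes remaining.

5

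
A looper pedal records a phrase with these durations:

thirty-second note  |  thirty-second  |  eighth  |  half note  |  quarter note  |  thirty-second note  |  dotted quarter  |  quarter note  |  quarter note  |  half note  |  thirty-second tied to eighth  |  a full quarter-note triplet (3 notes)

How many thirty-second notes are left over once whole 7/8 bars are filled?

One bar of 7/8 = 28 thirty-second notes.
Express everything in thirty-second notes: thirty-second note = 1; thirty-second = 1; eighth = 4; half note = 16; quarter note = 8; thirty-second note = 1; dotted quarter = 12; quarter note = 8; quarter note = 8; half note = 16; thirty-second tied to eighth (thirty-second + eighth) = 5; a full quarter-note triplet (3 notes) (three triplet quarters span one half) = 16.
Altogether 1 + 1 + 4 + 16 + 8 + 1 + 12 + 8 + 8 + 16 + 5 + 16 = 96.
96 ÷ 28 = 3 complete bars with 12 thirty-second notes remaining.

12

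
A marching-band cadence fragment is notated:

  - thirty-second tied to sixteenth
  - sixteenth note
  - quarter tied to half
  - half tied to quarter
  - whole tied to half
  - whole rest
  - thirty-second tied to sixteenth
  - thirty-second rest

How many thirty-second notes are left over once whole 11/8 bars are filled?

One bar of 11/8 = 44 thirty-second notes.
Express everything in thirty-second notes: thirty-second tied to sixteenth (thirty-second + sixteenth) = 3; sixteenth note = 2; quarter tied to half (quarter + half) = 24; half tied to quarter (half + quarter) = 24; whole tied to half (whole + half) = 48; whole rest = 32; thirty-second tied to sixteenth (thirty-second + sixteenth) = 3; thirty-second rest = 1.
Sum: 3 + 2 + 24 + 24 + 48 + 32 + 3 + 1 = 137.
137 ÷ 44 = 3 complete bars with 5 thirty-second notes remaining.

5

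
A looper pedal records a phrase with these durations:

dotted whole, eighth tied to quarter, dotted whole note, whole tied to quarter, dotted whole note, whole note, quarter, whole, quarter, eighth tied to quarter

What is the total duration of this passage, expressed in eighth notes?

72

In eighth notes: dotted whole = 12; eighth tied to quarter (eighth + quarter) = 3; dotted whole note = 12; whole tied to quarter (whole + quarter) = 10; dotted whole note = 12; whole note = 8; quarter = 2; whole = 8; quarter = 2; eighth tied to quarter (eighth + quarter) = 3.
Altogether 12 + 3 + 12 + 10 + 12 + 8 + 2 + 8 + 2 + 3 = 72 eighth notes.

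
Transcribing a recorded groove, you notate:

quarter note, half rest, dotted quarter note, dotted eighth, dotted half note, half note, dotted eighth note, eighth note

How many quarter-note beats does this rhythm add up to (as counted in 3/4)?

11.5

One quarter-note beat = 4 sixteenth notes.
Each duration in sixteenth notes: quarter note = 4; half rest = 8; dotted quarter note = 6; dotted eighth = 3; dotted half note = 12; half note = 8; dotted eighth note = 3; eighth note = 2.
Adding: 4 + 8 + 6 + 3 + 12 + 8 + 3 + 2 = 46.
46 ÷ 4 = 11.5 beats.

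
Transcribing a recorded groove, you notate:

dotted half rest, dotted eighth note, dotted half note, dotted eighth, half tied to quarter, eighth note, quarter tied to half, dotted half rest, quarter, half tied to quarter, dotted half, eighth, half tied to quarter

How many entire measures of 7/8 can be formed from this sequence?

7

One bar of 7/8 = 14 sixteenth notes.
Convert each value to sixteenth notes: dotted half rest = 12; dotted eighth note = 3; dotted half note = 12; dotted eighth = 3; half tied to quarter (half + quarter) = 12; eighth note = 2; quarter tied to half (quarter + half) = 12; dotted half rest = 12; quarter = 4; half tied to quarter (half + quarter) = 12; dotted half = 12; eighth = 2; half tied to quarter (half + quarter) = 12.
Altogether 12 + 3 + 12 + 3 + 12 + 2 + 12 + 12 + 4 + 12 + 12 + 2 + 12 = 110.
110 ÷ 14 = 7 complete bars with 12 left over.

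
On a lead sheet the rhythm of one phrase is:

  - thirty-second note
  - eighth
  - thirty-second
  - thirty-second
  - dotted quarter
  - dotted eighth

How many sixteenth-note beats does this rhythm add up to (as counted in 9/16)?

One sixteenth-note beat = 2 thirty-second notes.
Express everything in thirty-second notes: thirty-second note = 1; eighth = 4; thirty-second = 1; thirty-second = 1; dotted quarter = 12; dotted eighth = 6.
Sum: 1 + 4 + 1 + 1 + 12 + 6 = 25.
25 ÷ 2 = 12.5 beats.

12.5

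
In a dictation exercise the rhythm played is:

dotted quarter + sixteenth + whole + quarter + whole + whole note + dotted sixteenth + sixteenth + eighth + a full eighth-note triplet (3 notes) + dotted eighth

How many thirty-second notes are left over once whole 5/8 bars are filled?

1

One bar of 5/8 = 20 thirty-second notes.
Express everything in thirty-second notes: dotted quarter = 12; sixteenth = 2; whole = 32; quarter = 8; whole = 32; whole note = 32; dotted sixteenth = 3; sixteenth = 2; eighth = 4; a full eighth-note triplet (3 notes) (three triplet eighths span one quarter) = 8; dotted eighth = 6.
Adding: 12 + 2 + 32 + 8 + 32 + 32 + 3 + 2 + 4 + 8 + 6 = 141.
141 ÷ 20 = 7 complete bars with 1 thirty-second note remaining.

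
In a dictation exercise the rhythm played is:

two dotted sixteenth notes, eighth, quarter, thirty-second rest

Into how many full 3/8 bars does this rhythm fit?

One bar of 3/8 = 12 thirty-second notes.
Each duration in thirty-second notes: dotted sixteenth note = 3; dotted sixteenth note = 3; eighth = 4; quarter = 8; thirty-second rest = 1.
Sum: 3 + 3 + 4 + 8 + 1 = 19.
19 ÷ 12 = 1 complete bar with 7 left over.

1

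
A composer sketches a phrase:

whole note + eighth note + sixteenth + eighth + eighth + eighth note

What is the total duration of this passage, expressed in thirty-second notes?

Working in thirty-second notes: whole note = 32; eighth note = 4; sixteenth = 2; eighth = 4; eighth = 4; eighth note = 4.
Altogether 32 + 4 + 2 + 4 + 4 + 4 = 50 thirty-second notes.

50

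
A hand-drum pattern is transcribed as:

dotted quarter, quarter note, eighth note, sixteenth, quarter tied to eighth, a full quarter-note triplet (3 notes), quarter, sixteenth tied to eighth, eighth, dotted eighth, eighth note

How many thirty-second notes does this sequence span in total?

Convert each value to thirty-second notes: dotted quarter = 12; quarter note = 8; eighth note = 4; sixteenth = 2; quarter tied to eighth (quarter + eighth) = 12; a full quarter-note triplet (3 notes) (three triplet quarters span one half) = 16; quarter = 8; sixteenth tied to eighth (sixteenth + eighth) = 6; eighth = 4; dotted eighth = 6; eighth note = 4.
Total: 12 + 8 + 4 + 2 + 12 + 16 + 8 + 6 + 4 + 6 + 4 = 82 thirty-second notes.

82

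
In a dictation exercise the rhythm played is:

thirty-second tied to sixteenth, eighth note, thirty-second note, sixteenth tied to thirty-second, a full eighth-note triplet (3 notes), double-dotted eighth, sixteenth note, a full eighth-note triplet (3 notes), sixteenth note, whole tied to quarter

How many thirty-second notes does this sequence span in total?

78

Working in thirty-second notes: thirty-second tied to sixteenth (thirty-second + sixteenth) = 3; eighth note = 4; thirty-second note = 1; sixteenth tied to thirty-second (sixteenth + thirty-second) = 3; a full eighth-note triplet (3 notes) (three triplet eighths span one quarter) = 8; double-dotted eighth = 7; sixteenth note = 2; a full eighth-note triplet (3 notes) (three triplet eighths span one quarter) = 8; sixteenth note = 2; whole tied to quarter (whole + quarter) = 40.
Adding: 3 + 4 + 1 + 3 + 8 + 7 + 2 + 8 + 2 + 40 = 78 thirty-second notes.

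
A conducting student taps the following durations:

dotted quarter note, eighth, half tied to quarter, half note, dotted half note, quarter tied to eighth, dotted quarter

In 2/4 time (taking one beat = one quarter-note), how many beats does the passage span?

13

One quarter-note beat = 2 eighth notes.
Convert each value to eighth notes: dotted quarter note = 3; eighth = 1; half tied to quarter (half + quarter) = 6; half note = 4; dotted half note = 6; quarter tied to eighth (quarter + eighth) = 3; dotted quarter = 3.
Total: 3 + 1 + 6 + 4 + 6 + 3 + 3 = 26.
26 ÷ 2 = 13 beats.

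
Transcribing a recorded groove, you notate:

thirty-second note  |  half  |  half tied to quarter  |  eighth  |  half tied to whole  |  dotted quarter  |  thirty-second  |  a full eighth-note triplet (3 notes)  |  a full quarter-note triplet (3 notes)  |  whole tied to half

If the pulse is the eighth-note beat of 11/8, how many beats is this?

One eighth-note beat = 4 thirty-second notes.
Convert each value to thirty-second notes: thirty-second note = 1; half = 16; half tied to quarter (half + quarter) = 24; eighth = 4; half tied to whole (half + whole) = 48; dotted quarter = 12; thirty-second = 1; a full eighth-note triplet (3 notes) (three triplet eighths span one quarter) = 8; a full quarter-note triplet (3 notes) (three triplet quarters span one half) = 16; whole tied to half (whole + half) = 48.
Total: 1 + 16 + 24 + 4 + 48 + 12 + 1 + 8 + 16 + 48 = 178.
178 ÷ 4 = 44.5 beats.

44.5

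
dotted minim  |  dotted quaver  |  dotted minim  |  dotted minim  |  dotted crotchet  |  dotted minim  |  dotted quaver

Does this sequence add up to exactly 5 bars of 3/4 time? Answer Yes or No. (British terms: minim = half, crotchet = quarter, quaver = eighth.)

Yes

One bar of 3/4 = 12 sixteenth notes, so 5 bars = 60.
Each duration in sixteenth notes: dotted minim = 12; dotted quaver = 3; dotted minim = 12; dotted minim = 12; dotted crotchet = 6; dotted minim = 12; dotted quaver = 3.
Total: 12 + 3 + 12 + 12 + 6 + 12 + 3 = 60.
60 equals 60, so the answer is Yes.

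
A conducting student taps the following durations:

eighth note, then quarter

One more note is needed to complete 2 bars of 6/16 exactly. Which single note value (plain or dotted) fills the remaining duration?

2 bars of 6/16 = 6 eighth notes.
Express everything in eighth notes: eighth note = 1; quarter = 2.
Total: 1 + 2 = 3.
Remaining: 6 − 3 = 3 eighth notes, which is a dotted quarter note.

dotted quarter note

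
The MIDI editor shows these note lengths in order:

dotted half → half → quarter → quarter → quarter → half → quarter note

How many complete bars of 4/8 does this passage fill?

5

One bar of 4/8 = 2 quarter notes.
Express everything in quarter notes: dotted half = 3; half = 2; quarter = 1; quarter = 1; quarter = 1; half = 2; quarter note = 1.
Total: 3 + 2 + 1 + 1 + 1 + 2 + 1 = 11.
11 ÷ 2 = 5 complete bars with 1 left over.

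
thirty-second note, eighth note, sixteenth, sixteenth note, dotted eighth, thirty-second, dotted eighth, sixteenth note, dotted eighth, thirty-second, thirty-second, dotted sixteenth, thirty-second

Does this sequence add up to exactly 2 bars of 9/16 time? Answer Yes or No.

Yes

One bar of 9/16 = 18 thirty-second notes, so 2 bars = 36.
Express everything in thirty-second notes: thirty-second note = 1; eighth note = 4; sixteenth = 2; sixteenth note = 2; dotted eighth = 6; thirty-second = 1; dotted eighth = 6; sixteenth note = 2; dotted eighth = 6; thirty-second = 1; thirty-second = 1; dotted sixteenth = 3; thirty-second = 1.
Altogether 1 + 4 + 2 + 2 + 6 + 1 + 6 + 2 + 6 + 1 + 1 + 3 + 1 = 36.
36 equals 36, so the answer is Yes.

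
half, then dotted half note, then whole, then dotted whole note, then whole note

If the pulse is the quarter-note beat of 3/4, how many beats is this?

One quarter-note beat = 2 eighth notes.
In eighth notes: half = 4; dotted half note = 6; whole = 8; dotted whole note = 12; whole note = 8.
Total: 4 + 6 + 8 + 12 + 8 = 38.
38 ÷ 2 = 19 beats.

19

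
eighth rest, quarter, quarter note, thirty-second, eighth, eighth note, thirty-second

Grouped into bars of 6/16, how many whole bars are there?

2

One bar of 6/16 = 12 thirty-second notes.
Express everything in thirty-second notes: eighth rest = 4; quarter = 8; quarter note = 8; thirty-second = 1; eighth = 4; eighth note = 4; thirty-second = 1.
Total: 4 + 8 + 8 + 1 + 4 + 4 + 1 = 30.
30 ÷ 12 = 2 complete bars with 6 left over.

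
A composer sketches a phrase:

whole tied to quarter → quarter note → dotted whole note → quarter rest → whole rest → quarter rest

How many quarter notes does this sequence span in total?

18

In quarter notes: whole tied to quarter (whole + quarter) = 5; quarter note = 1; dotted whole note = 6; quarter rest = 1; whole rest = 4; quarter rest = 1.
Total: 5 + 1 + 6 + 1 + 4 + 1 = 18 quarter notes.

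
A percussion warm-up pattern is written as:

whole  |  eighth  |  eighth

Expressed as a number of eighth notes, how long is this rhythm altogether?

10

Express everything in eighth notes: whole = 8; eighth = 1; eighth = 1.
Total: 8 + 1 + 1 = 10 eighth notes.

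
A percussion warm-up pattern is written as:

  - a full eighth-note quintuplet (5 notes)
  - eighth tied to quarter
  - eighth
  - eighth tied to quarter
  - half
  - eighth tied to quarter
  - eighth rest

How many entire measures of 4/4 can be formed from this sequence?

One bar of 4/4 = 8 eighth notes.
Each duration in eighth notes: a full eighth-note quintuplet (5 notes) (five quintuplet eighths span one half) = 4; eighth tied to quarter (eighth + quarter) = 3; eighth = 1; eighth tied to quarter (eighth + quarter) = 3; half = 4; eighth tied to quarter (eighth + quarter) = 3; eighth rest = 1.
Sum: 4 + 3 + 1 + 3 + 4 + 3 + 1 = 19.
19 ÷ 8 = 2 complete bars with 3 left over.

2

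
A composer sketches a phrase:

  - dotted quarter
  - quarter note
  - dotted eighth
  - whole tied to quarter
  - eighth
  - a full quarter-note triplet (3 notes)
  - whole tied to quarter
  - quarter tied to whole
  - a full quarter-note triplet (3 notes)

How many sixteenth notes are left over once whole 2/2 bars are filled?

11

One bar of 2/2 = 16 sixteenth notes.
Working in sixteenth notes: dotted quarter = 6; quarter note = 4; dotted eighth = 3; whole tied to quarter (whole + quarter) = 20; eighth = 2; a full quarter-note triplet (3 notes) (three triplet quarters span one half) = 8; whole tied to quarter (whole + quarter) = 20; quarter tied to whole (quarter + whole) = 20; a full quarter-note triplet (3 notes) (three triplet quarters span one half) = 8.
Total: 6 + 4 + 3 + 20 + 2 + 8 + 20 + 20 + 8 = 91.
91 ÷ 16 = 5 complete bars with 11 sixteenth notes remaining.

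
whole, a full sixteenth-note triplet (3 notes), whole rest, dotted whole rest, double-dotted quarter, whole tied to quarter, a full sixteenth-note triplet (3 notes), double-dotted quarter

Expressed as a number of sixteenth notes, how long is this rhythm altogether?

94

In sixteenth notes: whole = 16; a full sixteenth-note triplet (3 notes) (three triplet sixteenths span one eighth) = 2; whole rest = 16; dotted whole rest = 24; double-dotted quarter = 7; whole tied to quarter (whole + quarter) = 20; a full sixteenth-note triplet (3 notes) (three triplet sixteenths span one eighth) = 2; double-dotted quarter = 7.
Total: 16 + 2 + 16 + 24 + 7 + 20 + 2 + 7 = 94 sixteenth notes.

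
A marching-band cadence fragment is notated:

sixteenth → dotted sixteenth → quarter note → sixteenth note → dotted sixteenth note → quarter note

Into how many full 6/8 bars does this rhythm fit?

1

One bar of 6/8 = 24 thirty-second notes.
In thirty-second notes: sixteenth = 2; dotted sixteenth = 3; quarter note = 8; sixteenth note = 2; dotted sixteenth note = 3; quarter note = 8.
Adding: 2 + 3 + 8 + 2 + 3 + 8 = 26.
26 ÷ 24 = 1 complete bar with 2 left over.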